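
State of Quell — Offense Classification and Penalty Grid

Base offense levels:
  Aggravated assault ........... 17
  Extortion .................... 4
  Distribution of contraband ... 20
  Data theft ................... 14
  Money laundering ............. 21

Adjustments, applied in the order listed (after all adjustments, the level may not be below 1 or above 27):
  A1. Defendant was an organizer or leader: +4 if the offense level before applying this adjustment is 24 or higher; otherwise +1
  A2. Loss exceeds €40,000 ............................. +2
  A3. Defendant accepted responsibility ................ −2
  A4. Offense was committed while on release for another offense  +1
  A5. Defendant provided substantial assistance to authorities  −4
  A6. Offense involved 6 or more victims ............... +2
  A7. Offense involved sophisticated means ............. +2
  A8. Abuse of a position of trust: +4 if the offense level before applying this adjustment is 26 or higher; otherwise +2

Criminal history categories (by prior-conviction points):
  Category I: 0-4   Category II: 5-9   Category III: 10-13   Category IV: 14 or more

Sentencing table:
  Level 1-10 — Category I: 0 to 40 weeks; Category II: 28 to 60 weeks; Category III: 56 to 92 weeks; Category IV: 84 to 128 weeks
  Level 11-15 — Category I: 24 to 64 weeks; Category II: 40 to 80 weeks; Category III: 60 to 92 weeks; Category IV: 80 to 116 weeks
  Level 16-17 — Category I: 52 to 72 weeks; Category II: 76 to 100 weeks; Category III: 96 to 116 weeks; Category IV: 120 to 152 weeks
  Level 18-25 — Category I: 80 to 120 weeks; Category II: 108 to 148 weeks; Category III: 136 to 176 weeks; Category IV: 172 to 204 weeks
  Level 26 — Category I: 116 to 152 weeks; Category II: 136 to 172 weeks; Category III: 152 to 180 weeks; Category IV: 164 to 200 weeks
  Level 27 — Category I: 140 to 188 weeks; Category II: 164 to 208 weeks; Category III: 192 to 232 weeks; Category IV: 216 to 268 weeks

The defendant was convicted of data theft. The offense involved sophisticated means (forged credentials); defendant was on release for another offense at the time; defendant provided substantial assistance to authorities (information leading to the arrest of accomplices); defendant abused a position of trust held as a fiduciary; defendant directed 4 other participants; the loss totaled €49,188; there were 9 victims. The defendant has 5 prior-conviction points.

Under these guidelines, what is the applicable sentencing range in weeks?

Base offense level for data theft: 14.
A1 applies (level before this adjustment is 14 < 24, so +1): 14 + 1 = 15.
A2 applies: 15 + 2 = 17.
A4 applies: 17 + 1 = 18.
A5 applies: 18 − 4 = 14.
A6 applies: 14 + 2 = 16.
A7 applies: 16 + 2 = 18.
A8 applies (level before this adjustment is 18 < 26, so +2): 18 + 2 = 20.
Final offense level: 20.
Criminal history: 5 prior points → Category II (5-9).
Level 20 falls in the 18-25 band.
Grid: Level 18-25 × Category II = 108-148 weeks.

108-148 weeks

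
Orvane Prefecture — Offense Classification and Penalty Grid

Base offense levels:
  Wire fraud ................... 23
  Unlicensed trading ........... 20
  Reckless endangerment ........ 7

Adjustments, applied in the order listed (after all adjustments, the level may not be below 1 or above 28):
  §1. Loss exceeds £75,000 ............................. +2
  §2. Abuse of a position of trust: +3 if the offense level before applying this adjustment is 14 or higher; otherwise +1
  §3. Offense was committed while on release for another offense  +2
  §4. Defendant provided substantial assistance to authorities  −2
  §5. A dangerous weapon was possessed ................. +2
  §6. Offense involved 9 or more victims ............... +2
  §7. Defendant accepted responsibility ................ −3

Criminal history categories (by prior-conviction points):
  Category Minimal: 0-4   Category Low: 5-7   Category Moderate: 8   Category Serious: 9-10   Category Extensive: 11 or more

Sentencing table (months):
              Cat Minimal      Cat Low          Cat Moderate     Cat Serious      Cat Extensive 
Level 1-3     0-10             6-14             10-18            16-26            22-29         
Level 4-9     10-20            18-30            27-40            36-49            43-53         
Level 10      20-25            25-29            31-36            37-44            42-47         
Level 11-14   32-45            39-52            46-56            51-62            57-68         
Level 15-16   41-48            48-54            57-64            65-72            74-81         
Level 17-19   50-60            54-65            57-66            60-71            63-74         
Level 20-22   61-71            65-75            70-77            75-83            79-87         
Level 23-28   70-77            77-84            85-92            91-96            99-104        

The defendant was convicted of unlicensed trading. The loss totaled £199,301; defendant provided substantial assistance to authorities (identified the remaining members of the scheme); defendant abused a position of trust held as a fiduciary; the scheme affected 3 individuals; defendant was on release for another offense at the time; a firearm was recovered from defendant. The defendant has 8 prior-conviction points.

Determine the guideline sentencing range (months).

Base offense level for unlicensed trading: 20.
§1 applies: 20 + 2 = 22.
§2 applies (level before this adjustment is 22 ≥ 14, so +3): 22 + 3 = 25.
§3 applies: 25 + 2 = 27.
§4 applies: 27 − 2 = 25.
§5 applies: 25 + 2 = 27.
Final offense level: 27.
Criminal history: 8 prior points → Category Moderate (8).
Level 27 falls in the 23-28 band.
Grid: Level 23-28 × Category Moderate = 85-92 months.

85-92 months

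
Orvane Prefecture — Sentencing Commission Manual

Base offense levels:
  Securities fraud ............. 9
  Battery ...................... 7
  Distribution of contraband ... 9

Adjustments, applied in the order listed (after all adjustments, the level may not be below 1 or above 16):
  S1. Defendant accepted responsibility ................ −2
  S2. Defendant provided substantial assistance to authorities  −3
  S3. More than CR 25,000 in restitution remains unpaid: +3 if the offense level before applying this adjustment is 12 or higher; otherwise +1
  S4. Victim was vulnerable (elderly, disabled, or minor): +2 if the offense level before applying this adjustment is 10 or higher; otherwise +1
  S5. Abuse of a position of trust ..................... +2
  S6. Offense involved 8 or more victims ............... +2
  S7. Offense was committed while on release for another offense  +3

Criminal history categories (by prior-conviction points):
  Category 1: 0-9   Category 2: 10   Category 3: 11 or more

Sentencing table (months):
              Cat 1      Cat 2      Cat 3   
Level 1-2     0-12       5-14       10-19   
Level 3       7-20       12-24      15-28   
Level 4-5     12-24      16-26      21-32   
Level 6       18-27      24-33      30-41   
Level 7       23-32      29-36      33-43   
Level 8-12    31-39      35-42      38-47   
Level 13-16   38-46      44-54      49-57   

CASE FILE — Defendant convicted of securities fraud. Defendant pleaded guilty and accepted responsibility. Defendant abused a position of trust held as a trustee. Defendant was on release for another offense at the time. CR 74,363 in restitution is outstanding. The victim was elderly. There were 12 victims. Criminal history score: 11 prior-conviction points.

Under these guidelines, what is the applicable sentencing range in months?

Base offense level for securities fraud: 9.
S1 applies: 9 − 2 = 7.
S2 does not apply.
S3 applies (level before this adjustment is 7 < 12, so +1): 7 + 1 = 8.
S4 applies (level before this adjustment is 8 < 10, so +1): 8 + 1 = 9.
S5 applies: 9 + 2 = 11.
S6 applies: 11 + 2 = 13.
S7 applies: 13 + 3 = 16.
Final offense level: 16.
Criminal history: 11 prior points → Category 3 (11+).
Level 16 falls in the 13-16 band.
Grid: Level 13-16 × Category 3 = 49-57 months.

49-57 months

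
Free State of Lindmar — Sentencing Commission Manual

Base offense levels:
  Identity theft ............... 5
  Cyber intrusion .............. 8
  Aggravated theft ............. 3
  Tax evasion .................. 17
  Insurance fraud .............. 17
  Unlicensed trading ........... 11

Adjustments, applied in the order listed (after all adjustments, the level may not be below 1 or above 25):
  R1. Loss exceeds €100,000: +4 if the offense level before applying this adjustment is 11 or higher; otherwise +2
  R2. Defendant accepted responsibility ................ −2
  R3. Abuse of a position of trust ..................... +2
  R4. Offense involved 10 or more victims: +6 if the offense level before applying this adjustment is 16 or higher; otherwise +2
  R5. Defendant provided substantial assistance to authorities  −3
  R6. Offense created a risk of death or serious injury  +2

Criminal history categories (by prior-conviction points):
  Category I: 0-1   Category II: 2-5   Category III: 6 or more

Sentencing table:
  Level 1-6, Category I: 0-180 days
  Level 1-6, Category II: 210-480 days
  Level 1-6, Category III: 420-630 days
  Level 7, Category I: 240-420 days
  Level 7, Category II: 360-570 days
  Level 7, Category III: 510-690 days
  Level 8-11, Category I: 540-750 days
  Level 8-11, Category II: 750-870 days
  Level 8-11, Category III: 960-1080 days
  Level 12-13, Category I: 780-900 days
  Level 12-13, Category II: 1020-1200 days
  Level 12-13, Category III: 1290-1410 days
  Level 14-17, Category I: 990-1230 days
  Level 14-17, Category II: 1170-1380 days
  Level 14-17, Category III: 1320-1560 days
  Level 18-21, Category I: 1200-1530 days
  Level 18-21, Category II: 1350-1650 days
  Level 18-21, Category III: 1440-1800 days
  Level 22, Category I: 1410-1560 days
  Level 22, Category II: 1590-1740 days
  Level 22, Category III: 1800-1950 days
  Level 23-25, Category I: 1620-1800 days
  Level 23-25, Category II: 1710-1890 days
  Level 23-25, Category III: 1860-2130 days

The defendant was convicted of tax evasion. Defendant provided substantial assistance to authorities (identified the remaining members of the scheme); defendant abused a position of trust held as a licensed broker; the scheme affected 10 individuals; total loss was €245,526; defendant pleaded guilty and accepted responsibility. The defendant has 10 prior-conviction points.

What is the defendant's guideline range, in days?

Base offense level for tax evasion: 17.
R1 applies (level before this adjustment is 17 ≥ 11, so +4): 17 + 4 = 21.
R2 applies: 21 − 2 = 19.
R3 applies: 19 + 2 = 21.
R4 applies (level before this adjustment is 21 ≥ 16, so +6): 21 + 6 = 27.
R5 applies: 27 − 3 = 24.
Final offense level: 24.
Criminal history: 10 prior points → Category III (6+).
Level 24 falls in the 23-25 band.
Grid: Level 23-25 × Category III = 1860-2130 days.

1860-2130 days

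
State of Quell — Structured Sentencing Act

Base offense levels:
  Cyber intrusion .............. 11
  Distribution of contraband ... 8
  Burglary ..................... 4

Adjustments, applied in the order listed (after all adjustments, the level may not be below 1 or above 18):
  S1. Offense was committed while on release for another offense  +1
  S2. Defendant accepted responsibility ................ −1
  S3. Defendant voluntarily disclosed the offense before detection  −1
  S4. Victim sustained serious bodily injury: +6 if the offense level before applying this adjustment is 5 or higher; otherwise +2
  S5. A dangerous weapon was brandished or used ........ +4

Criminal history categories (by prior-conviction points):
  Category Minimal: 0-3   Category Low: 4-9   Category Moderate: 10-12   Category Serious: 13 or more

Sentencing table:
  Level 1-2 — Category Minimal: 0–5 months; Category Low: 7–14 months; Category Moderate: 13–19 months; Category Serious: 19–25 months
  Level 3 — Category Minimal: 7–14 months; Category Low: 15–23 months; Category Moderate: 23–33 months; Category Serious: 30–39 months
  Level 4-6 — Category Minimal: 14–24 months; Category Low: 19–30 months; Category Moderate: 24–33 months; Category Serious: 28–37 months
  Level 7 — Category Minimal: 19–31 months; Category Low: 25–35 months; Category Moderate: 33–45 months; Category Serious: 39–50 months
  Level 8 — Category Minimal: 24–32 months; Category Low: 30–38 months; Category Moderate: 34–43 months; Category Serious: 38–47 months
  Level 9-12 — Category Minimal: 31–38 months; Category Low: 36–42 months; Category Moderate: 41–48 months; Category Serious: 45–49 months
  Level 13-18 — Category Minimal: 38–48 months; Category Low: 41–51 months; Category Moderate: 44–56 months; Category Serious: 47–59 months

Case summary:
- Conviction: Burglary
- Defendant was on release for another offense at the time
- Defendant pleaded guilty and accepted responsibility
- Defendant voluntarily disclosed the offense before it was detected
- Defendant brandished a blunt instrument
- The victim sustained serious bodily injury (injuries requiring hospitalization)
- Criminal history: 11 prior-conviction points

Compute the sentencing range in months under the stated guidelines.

Base offense level for burglary: 4.
S1 applies: 4 + 1 = 5.
S2 applies: 5 − 1 = 4.
S3 applies: 4 − 1 = 3.
S4 applies (level before this adjustment is 3 < 5, so +2): 3 + 2 = 5.
S5 applies: 5 + 4 = 9.
Final offense level: 9.
Criminal history: 11 prior points → Category Moderate (10-12).
Level 9 falls in the 9-12 band.
Grid: Level 9-12 × Category Moderate = 41-48 months.

41-48 months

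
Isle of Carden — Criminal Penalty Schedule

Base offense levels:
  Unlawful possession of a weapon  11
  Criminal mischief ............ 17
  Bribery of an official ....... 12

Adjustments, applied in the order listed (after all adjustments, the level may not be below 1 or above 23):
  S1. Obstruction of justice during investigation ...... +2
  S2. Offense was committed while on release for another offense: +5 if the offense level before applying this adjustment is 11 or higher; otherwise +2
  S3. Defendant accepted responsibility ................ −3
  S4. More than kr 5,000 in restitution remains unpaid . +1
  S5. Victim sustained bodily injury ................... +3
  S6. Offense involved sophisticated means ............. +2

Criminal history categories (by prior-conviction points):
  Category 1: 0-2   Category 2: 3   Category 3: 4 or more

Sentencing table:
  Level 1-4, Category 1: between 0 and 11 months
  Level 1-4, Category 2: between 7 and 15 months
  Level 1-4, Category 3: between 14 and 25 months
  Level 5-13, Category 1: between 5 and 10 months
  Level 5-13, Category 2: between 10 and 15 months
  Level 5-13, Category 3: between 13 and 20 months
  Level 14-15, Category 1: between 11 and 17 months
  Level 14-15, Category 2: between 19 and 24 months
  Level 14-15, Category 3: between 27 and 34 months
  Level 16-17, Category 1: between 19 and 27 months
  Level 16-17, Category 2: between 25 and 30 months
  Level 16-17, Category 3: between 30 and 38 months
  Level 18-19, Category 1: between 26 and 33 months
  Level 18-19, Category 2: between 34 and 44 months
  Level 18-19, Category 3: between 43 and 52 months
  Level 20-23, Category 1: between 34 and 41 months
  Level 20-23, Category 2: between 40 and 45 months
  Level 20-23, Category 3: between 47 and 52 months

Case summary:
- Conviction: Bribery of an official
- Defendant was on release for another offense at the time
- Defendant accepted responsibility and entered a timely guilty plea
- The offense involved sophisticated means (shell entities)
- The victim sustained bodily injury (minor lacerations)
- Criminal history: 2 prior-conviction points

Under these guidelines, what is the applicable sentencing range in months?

Base offense level for bribery of an official: 12.
S1 does not apply.
S2 applies (level before this adjustment is 12 ≥ 11, so +5): 12 + 5 = 17.
S3 applies: 17 − 3 = 14.
S5 applies: 14 + 3 = 17.
S6 applies: 17 + 2 = 19.
Final offense level: 19.
Criminal history: 2 prior points → Category 1 (0-2).
Level 19 falls in the 18-19 band.
Grid: Level 18-19 × Category 1 = 26-33 months.

26-33 months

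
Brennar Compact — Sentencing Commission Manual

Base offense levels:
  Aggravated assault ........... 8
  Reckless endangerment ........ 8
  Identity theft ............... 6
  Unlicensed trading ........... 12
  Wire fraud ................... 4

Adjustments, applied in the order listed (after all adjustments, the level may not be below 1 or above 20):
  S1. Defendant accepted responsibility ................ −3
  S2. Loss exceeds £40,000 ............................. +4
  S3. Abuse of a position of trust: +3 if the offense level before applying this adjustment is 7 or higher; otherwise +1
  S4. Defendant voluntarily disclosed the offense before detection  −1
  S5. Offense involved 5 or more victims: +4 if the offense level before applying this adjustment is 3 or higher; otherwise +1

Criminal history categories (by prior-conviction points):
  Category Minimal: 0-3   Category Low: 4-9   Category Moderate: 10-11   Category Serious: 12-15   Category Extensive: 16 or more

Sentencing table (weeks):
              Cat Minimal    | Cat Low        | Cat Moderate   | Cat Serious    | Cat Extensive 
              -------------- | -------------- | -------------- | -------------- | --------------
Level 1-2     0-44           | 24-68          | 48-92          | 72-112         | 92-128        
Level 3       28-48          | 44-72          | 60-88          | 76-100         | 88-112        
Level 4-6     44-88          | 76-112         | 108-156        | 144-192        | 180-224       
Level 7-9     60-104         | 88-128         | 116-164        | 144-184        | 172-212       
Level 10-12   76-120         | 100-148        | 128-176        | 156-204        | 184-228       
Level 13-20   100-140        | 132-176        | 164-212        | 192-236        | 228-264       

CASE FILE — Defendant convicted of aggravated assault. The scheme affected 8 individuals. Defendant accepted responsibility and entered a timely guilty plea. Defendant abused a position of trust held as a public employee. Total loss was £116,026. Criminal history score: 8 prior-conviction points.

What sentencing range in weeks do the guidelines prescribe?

Base offense level for aggravated assault: 8.
S1 applies: 8 − 3 = 5.
S2 applies: 5 + 4 = 9.
S3 applies (level before this adjustment is 9 ≥ 7, so +3): 9 + 3 = 12.
S4 does not apply.
S5 applies (level before this adjustment is 12 ≥ 3, so +4): 12 + 4 = 16.
Final offense level: 16.
Criminal history: 8 prior points → Category Low (4-9).
Level 16 falls in the 13-20 band.
Grid: Level 13-20 × Category Low = 132-176 weeks.

132-176 weeks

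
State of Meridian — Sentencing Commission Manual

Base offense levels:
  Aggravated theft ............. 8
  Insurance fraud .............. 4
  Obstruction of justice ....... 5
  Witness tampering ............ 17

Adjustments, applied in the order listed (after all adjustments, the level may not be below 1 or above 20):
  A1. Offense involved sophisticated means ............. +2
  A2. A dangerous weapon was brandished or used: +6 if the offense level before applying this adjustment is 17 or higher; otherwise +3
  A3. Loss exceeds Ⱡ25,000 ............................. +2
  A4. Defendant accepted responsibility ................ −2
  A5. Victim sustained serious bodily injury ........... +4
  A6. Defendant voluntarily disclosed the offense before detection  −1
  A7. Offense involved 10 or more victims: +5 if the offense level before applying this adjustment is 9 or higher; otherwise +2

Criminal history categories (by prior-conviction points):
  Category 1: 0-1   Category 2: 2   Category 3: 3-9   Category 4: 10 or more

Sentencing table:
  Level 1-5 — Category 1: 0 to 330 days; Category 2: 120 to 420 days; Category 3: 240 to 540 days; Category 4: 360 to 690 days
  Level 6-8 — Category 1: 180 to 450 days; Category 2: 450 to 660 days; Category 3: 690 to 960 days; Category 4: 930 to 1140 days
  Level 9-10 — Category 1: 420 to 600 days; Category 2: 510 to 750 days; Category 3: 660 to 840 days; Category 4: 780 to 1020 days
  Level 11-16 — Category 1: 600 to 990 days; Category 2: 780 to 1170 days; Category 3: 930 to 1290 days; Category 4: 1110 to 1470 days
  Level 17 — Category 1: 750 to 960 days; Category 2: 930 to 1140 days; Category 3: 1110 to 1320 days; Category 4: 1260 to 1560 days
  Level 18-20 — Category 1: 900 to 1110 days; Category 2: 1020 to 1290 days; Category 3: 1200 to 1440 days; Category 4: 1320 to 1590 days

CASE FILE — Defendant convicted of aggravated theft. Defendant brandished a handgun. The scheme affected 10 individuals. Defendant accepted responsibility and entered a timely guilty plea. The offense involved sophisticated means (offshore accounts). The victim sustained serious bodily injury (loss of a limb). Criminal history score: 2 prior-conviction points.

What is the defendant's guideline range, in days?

Base offense level for aggravated theft: 8.
A1 applies: 8 + 2 = 10.
A2 applies (level before this adjustment is 10 < 17, so +3): 10 + 3 = 13.
A4 applies: 13 − 2 = 11.
A5 applies: 11 + 4 = 15.
A7 applies (level before this adjustment is 15 ≥ 9, so +5): 15 + 5 = 20.
Final offense level: 20.
Criminal history: 2 prior points → Category 2 (2).
Level 20 falls in the 18-20 band.
Grid: Level 18-20 × Category 2 = 1020-1290 days.

1020-1290 days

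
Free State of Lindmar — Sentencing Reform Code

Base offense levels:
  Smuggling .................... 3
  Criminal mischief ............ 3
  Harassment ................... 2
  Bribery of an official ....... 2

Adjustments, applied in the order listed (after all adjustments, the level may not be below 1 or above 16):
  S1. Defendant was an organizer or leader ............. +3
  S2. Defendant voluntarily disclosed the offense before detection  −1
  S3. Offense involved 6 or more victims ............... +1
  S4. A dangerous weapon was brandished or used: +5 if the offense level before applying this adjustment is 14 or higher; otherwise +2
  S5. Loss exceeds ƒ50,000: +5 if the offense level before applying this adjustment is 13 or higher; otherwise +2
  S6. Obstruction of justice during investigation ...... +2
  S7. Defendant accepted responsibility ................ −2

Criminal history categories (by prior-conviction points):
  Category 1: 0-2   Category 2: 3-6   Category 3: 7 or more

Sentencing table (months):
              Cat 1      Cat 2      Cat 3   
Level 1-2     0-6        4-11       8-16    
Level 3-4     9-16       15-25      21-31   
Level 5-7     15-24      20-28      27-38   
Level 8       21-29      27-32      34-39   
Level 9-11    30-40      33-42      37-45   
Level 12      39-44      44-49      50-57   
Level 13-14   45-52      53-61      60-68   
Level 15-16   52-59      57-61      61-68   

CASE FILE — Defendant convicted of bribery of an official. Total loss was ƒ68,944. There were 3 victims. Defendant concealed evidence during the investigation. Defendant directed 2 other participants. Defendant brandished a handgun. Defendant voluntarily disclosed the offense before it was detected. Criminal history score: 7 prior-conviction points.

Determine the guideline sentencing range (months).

37-45 months

Base offense level for bribery of an official: 2.
S1 applies: 2 + 3 = 5.
S2 applies: 5 − 1 = 4.
S4 applies (level before this adjustment is 4 < 14, so +2): 4 + 2 = 6.
S5 applies (level before this adjustment is 6 < 13, so +2): 6 + 2 = 8.
S6 applies: 8 + 2 = 10.
S7 does not apply.
Final offense level: 10.
Criminal history: 7 prior points → Category 3 (7+).
Level 10 falls in the 9-11 band.
Grid: Level 9-11 × Category 3 = 37-45 months.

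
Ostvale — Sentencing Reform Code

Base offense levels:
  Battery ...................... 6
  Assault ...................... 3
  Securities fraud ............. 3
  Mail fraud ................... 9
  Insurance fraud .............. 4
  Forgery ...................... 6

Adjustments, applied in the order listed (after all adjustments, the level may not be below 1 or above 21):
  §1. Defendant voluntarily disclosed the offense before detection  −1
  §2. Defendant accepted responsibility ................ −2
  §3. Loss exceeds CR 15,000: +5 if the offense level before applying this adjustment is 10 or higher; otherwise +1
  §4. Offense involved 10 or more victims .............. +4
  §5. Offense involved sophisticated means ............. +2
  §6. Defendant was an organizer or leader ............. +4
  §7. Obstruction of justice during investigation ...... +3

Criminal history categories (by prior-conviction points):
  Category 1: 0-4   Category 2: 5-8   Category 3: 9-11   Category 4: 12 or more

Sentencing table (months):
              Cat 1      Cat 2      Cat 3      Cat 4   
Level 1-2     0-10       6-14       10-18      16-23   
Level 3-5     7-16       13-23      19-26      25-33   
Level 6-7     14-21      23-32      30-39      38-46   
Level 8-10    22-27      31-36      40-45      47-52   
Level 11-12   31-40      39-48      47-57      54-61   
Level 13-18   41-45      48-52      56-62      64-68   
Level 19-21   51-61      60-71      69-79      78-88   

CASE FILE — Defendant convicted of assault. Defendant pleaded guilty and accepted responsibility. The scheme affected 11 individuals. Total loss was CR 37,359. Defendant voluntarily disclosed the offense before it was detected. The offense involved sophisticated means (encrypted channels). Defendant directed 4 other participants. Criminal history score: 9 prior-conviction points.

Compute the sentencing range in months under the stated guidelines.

47-57 months

Base offense level for assault: 3.
§1 applies: 3 − 1 = 2.
§2 applies: 2 − 2 = 0.
§3 applies (level before this adjustment is 0 < 10, so +1): 0 + 1 = 1.
§4 applies: 1 + 4 = 5.
§5 applies: 5 + 2 = 7.
§6 applies: 7 + 4 = 11.
§7 does not apply.
Final offense level: 11.
Criminal history: 9 prior points → Category 3 (9-11).
Level 11 falls in the 11-12 band.
Grid: Level 11-12 × Category 3 = 47-57 months.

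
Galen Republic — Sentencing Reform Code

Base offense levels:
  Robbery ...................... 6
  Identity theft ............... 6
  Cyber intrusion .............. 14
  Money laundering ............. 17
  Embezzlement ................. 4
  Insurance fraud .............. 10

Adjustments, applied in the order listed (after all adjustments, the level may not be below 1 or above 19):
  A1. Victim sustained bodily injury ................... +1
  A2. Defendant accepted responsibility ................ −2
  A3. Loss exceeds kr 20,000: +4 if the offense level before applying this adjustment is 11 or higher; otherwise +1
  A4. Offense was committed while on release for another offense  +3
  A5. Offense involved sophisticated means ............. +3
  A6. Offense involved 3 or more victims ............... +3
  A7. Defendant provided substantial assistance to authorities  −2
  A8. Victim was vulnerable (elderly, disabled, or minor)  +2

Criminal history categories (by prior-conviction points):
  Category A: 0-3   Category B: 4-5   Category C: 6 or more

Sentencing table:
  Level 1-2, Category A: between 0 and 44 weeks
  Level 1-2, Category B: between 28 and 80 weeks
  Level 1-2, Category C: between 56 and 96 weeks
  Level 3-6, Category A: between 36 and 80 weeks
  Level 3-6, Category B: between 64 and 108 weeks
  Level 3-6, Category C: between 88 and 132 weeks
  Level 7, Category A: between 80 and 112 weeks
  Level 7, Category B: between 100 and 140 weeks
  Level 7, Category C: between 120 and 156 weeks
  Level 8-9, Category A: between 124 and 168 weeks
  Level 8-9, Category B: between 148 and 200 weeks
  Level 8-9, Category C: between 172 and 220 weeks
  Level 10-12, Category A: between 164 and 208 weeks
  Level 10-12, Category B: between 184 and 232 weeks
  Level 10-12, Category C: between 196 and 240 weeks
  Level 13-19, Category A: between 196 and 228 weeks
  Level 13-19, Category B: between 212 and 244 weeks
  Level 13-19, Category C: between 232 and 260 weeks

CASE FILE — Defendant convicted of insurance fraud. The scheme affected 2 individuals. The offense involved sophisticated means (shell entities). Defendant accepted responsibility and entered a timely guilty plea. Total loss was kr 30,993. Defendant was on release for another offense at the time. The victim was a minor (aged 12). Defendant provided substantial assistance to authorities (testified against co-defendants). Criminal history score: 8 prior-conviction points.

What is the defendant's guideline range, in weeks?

232-260 weeks

Base offense level for insurance fraud: 10.
A2 applies: 10 − 2 = 8.
A3 applies (level before this adjustment is 8 < 11, so +1): 8 + 1 = 9.
A4 applies: 9 + 3 = 12.
A5 applies: 12 + 3 = 15.
A6 does not apply.
A7 applies: 15 − 2 = 13.
A8 applies: 13 + 2 = 15.
Final offense level: 15.
Criminal history: 8 prior points → Category C (6+).
Level 15 falls in the 13-19 band.
Grid: Level 13-19 × Category C = 232-260 weeks.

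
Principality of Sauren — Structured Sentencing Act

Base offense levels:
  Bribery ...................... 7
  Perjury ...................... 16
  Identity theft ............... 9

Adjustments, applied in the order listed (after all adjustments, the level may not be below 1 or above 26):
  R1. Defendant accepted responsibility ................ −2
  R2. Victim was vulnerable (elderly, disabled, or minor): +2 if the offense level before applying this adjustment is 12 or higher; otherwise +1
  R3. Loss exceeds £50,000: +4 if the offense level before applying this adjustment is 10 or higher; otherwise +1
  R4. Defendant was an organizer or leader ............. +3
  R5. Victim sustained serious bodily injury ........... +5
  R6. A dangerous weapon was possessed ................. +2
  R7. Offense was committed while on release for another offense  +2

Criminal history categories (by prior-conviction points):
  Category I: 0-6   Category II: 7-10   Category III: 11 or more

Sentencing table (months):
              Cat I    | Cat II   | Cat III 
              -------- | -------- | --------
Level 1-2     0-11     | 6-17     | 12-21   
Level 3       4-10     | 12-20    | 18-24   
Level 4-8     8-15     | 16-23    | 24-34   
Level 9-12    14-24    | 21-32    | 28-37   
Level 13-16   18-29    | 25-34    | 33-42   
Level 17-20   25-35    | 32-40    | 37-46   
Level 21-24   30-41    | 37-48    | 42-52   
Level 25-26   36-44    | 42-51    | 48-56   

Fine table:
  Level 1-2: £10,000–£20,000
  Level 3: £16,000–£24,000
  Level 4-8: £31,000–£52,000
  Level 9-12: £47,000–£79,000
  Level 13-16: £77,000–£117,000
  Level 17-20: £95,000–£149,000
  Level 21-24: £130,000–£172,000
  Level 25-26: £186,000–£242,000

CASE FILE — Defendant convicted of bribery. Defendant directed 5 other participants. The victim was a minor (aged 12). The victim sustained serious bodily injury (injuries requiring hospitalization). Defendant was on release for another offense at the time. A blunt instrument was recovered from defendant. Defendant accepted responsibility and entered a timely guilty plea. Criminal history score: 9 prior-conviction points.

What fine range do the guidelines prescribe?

Base offense level for bribery: 7.
R1 applies: 7 − 2 = 5.
R2 applies (level before this adjustment is 5 < 12, so +1): 5 + 1 = 6.
R3 does not apply.
R4 applies: 6 + 3 = 9.
R5 applies: 9 + 5 = 14.
R6 applies: 14 + 2 = 16.
R7 applies: 16 + 2 = 18.
Final offense level: 18.
Level 18 falls in the 17-20 band.
Fine table: Level 17-20 → £95,000–£149,000.

£95,000–£149,000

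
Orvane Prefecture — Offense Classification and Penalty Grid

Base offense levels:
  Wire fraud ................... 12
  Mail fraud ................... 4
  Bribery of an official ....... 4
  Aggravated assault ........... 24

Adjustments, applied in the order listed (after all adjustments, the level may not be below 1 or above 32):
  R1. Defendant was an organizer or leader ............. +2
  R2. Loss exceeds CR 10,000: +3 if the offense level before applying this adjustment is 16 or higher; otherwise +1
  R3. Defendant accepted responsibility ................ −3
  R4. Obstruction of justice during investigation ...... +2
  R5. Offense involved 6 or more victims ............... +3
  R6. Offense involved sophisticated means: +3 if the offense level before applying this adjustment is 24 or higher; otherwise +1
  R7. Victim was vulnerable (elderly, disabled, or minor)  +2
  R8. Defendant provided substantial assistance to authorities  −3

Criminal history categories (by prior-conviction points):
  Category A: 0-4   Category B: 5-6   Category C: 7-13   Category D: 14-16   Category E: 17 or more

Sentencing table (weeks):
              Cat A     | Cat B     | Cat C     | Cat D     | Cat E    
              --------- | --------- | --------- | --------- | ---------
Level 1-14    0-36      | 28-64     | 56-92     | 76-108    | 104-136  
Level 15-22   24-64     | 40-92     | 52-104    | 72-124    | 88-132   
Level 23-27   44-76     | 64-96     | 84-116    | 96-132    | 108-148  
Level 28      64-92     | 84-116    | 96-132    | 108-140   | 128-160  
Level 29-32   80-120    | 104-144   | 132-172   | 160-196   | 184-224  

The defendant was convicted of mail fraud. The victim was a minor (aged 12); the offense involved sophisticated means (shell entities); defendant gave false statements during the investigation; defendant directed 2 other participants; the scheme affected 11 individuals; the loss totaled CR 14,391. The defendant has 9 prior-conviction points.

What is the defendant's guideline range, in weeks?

52-104 weeks

Base offense level for mail fraud: 4.
R1 applies: 4 + 2 = 6.
R2 applies (level before this adjustment is 6 < 16, so +1): 6 + 1 = 7.
R4 applies: 7 + 2 = 9.
R5 applies: 9 + 3 = 12.
R6 applies (level before this adjustment is 12 < 24, so +1): 12 + 1 = 13.
R7 applies: 13 + 2 = 15.
R8 does not apply.
Final offense level: 15.
Criminal history: 9 prior points → Category C (7-13).
Level 15 falls in the 15-22 band.
Grid: Level 15-22 × Category C = 52-104 weeks.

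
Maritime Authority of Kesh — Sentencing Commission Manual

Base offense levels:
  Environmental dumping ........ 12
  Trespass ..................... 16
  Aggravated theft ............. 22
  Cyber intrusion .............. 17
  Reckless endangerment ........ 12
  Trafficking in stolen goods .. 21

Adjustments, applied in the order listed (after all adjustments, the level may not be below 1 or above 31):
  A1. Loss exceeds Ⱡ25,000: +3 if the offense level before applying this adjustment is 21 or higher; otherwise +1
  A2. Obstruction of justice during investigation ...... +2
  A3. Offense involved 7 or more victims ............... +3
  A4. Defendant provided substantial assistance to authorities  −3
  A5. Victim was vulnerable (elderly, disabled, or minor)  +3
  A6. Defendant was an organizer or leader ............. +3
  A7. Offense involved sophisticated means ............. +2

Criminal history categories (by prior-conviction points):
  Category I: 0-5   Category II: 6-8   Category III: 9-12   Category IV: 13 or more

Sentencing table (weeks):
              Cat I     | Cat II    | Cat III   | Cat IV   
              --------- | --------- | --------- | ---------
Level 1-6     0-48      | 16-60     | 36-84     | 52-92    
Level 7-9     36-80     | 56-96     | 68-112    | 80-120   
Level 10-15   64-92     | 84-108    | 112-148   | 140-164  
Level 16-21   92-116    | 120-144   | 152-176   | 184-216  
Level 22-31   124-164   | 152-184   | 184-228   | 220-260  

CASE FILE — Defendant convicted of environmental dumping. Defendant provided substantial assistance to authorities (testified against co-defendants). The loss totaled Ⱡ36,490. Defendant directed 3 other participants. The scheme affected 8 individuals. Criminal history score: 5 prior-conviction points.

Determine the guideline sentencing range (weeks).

Base offense level for environmental dumping: 12.
A1 applies (level before this adjustment is 12 < 21, so +1): 12 + 1 = 13.
A3 applies: 13 + 3 = 16.
A4 applies: 16 − 3 = 13.
A5 does not apply.
A6 applies: 13 + 3 = 16.
A7 does not apply.
Final offense level: 16.
Criminal history: 5 prior points → Category I (0-5).
Level 16 falls in the 16-21 band.
Grid: Level 16-21 × Category I = 92-116 weeks.

92-116 weeks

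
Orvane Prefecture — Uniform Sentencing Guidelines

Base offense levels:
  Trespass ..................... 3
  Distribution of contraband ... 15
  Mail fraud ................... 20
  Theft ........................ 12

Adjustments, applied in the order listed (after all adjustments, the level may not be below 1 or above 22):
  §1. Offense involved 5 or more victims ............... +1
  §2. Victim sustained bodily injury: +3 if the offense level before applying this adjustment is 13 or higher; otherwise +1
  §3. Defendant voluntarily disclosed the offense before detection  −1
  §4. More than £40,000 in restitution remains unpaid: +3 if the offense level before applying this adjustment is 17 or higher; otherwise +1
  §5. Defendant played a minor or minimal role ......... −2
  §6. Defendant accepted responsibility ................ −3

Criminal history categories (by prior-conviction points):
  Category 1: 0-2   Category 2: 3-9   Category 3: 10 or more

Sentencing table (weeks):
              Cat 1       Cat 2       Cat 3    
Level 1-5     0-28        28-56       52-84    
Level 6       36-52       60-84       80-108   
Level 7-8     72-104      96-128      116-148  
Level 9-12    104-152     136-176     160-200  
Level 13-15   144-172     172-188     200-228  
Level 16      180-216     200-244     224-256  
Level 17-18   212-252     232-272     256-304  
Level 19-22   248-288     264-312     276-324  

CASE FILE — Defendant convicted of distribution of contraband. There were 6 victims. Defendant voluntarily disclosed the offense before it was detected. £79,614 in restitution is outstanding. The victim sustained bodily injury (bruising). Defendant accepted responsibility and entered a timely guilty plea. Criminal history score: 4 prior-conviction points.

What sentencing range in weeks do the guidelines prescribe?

Base offense level for distribution of contraband: 15.
§1 applies: 15 + 1 = 16.
§2 applies (level before this adjustment is 16 ≥ 13, so +3): 16 + 3 = 19.
§3 applies: 19 − 1 = 18.
§4 applies (level before this adjustment is 18 ≥ 17, so +3): 18 + 3 = 21.
§6 applies: 21 − 3 = 18.
Final offense level: 18.
Criminal history: 4 prior points → Category 2 (3-9).
Level 18 falls in the 17-18 band.
Grid: Level 17-18 × Category 2 = 232-272 weeks.

232-272 weeks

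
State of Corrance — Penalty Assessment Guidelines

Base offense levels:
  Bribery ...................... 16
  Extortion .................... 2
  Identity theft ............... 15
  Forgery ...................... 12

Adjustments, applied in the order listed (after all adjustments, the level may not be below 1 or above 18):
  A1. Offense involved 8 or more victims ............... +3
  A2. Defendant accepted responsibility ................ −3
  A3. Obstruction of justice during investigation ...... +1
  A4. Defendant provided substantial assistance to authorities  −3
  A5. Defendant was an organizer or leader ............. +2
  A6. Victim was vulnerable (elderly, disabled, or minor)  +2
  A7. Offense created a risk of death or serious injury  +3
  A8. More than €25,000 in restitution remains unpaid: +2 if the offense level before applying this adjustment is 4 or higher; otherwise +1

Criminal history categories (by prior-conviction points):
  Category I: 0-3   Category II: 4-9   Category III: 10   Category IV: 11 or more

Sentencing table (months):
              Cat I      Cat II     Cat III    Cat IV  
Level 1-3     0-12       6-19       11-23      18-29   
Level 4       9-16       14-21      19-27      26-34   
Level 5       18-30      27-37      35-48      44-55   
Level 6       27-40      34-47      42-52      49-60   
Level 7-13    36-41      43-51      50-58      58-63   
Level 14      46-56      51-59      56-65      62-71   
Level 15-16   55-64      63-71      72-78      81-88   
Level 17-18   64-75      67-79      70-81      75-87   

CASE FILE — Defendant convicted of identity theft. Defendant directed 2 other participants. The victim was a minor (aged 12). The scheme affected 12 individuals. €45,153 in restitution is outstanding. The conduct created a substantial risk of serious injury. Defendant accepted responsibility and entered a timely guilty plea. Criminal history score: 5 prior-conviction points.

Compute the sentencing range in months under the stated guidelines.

67-79 months

Base offense level for identity theft: 15.
A1 applies: 15 + 3 = 18.
A2 applies: 18 − 3 = 15.
A3 does not apply.
A4 does not apply.
A5 applies: 15 + 2 = 17.
A6 applies: 17 + 2 = 19.
A7 applies: 19 + 3 = 22.
A8 applies (level before this adjustment is 22 ≥ 4, so +2): 22 + 2 = 24.
Level 24 exceeds the maximum of 18; capped at 18.
Final offense level: 18.
Criminal history: 5 prior points → Category II (4-9).
Level 18 falls in the 17-18 band.
Grid: Level 17-18 × Category II = 67-79 months.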